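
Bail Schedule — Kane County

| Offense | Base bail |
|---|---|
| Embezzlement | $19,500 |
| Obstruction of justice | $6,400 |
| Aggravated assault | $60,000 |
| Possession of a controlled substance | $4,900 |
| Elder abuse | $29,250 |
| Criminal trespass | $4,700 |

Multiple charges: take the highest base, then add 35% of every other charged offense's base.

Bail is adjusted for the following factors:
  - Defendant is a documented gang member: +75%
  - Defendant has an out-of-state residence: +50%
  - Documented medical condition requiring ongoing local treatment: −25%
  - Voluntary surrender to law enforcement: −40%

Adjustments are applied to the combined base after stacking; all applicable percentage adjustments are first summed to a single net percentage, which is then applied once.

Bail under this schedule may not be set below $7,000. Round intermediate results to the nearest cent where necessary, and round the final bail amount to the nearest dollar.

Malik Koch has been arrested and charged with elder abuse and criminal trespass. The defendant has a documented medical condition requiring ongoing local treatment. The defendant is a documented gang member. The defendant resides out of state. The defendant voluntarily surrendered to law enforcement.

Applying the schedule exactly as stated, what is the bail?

Base amounts from the schedule: elder abuse $29,250; criminal trespass $4,700.
Stacking rule: highest base plus 35% of each additional charge. Highest is elder abuse at $29,250. Additional: $4,700 × 35% = $1,645. Combined base = $29,250 + $1,645 = $30,895.
Net percentage adjustment: +75% +50% −25% −40% = +60%. $30,895 × 1.6 = $49,432.
$49,432 is at or above the $7,000 minimum.

$49,432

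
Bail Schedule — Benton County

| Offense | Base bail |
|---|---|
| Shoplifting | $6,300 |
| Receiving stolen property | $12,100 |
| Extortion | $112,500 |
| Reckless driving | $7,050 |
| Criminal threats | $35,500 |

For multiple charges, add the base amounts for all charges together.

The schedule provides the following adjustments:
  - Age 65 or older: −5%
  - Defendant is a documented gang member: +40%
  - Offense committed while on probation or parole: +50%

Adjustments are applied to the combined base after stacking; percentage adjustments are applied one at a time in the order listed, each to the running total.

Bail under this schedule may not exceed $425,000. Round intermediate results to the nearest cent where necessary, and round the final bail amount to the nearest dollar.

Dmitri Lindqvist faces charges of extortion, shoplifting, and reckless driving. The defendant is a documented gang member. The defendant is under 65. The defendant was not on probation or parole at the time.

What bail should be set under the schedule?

$176,190

Base amounts from the schedule: extortion $112,500; shoplifting $6,300; reckless driving $7,050.
Stacking rule: sum of all bases. $112,500 + $6,300 + $7,050 = $125,850.
Defendant is a documented gang member (+40%): $125,850 × 1.4 = $176,190.
$176,190 is within the $425,000 maximum.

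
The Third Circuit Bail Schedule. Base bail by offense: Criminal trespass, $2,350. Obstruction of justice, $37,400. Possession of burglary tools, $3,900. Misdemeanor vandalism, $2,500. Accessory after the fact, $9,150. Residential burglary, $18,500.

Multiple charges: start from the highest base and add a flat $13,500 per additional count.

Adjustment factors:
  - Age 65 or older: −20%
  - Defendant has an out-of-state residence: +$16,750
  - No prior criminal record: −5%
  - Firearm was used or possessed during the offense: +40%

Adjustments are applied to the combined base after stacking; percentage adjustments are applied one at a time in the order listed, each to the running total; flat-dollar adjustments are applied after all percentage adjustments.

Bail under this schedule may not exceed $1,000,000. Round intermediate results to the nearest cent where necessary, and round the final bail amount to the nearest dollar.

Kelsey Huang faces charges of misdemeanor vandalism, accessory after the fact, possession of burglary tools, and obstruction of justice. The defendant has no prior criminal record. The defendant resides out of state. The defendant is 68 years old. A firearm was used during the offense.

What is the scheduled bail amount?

$99,636

Base amounts from the schedule: misdemeanor vandalism $2,500; accessory after the fact $9,150; possession of burglary tools $3,900; obstruction of justice $37,400.
Stacking rule: highest base plus $13,500 per additional charge. Highest is obstruction of justice at $37,400; 3 additional charges → +$40,500. Combined base = $77,900.
Age 65 or older (−20%): $77,900 × 0.8 = $62,320.
No prior criminal record (−5%): $62,320 × 0.95 = $59,204.
Firearm was used or possessed during the offense (+40%): $59,204 × 1.4 = $82,885.60.
Defendant has an out-of-state residence (+$16,750 flat): $82,885.60 + $16,750 = $99,635.60.
$99,635.60 is within the $1,000,000 maximum.
Rounded to the nearest dollar: $99,636.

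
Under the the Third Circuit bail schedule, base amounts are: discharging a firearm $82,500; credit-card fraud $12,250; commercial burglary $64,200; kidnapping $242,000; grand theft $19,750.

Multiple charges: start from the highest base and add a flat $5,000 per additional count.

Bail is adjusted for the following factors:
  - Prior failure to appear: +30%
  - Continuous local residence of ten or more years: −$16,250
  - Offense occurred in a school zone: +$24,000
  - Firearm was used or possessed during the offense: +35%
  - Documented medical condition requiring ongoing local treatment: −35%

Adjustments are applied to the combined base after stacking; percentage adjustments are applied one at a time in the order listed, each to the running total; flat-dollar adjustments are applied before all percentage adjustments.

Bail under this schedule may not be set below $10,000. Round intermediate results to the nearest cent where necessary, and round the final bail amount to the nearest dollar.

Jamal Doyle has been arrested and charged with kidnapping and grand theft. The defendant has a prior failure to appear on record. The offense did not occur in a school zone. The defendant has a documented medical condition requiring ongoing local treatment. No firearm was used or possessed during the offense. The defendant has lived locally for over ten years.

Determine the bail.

$194,984

Base amounts from the schedule: kidnapping $242,000; grand theft $19,750.
Stacking rule: highest base plus $5,000 per additional charge. Highest is kidnapping at $242,000; 1 additional charge → +$5,000. Combined base = $247,000.
Continuous local residence of ten or more years (−$16,250 flat): $247,000 − $16,250 = $230,750.
Prior failure to appear (+30%): $230,750 × 1.3 = $299,975.
Documented medical condition requiring ongoing local treatment (−35%): $299,975 × 0.65 = $194,983.75.
$194,983.75 is at or above the $10,000 minimum.
Rounded to the nearest dollar: $194,984.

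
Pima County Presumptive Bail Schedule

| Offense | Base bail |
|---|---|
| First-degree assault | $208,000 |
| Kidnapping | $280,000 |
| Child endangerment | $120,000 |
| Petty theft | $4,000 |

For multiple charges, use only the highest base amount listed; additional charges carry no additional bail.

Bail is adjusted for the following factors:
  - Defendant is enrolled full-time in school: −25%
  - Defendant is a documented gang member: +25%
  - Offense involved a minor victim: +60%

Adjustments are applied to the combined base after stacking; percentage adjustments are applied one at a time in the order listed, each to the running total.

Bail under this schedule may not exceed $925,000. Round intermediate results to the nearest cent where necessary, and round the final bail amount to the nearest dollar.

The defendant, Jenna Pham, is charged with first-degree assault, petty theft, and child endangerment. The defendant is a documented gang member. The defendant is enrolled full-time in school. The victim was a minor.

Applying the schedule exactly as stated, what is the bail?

Base amounts from the schedule: first-degree assault $208,000; petty theft $4,000; child endangerment $120,000.
Stacking rule: use the highest base only. Highest is first-degree assault at $208,000. Combined base = $208,000.
Defendant is enrolled full-time in school (−25%): $208,000 × 0.75 = $156,000.
Defendant is a documented gang member (+25%): $156,000 × 1.25 = $195,000.
Offense involved a minor victim (+60%): $195,000 × 1.6 = $312,000.
$312,000 is within the $925,000 maximum.

$312,000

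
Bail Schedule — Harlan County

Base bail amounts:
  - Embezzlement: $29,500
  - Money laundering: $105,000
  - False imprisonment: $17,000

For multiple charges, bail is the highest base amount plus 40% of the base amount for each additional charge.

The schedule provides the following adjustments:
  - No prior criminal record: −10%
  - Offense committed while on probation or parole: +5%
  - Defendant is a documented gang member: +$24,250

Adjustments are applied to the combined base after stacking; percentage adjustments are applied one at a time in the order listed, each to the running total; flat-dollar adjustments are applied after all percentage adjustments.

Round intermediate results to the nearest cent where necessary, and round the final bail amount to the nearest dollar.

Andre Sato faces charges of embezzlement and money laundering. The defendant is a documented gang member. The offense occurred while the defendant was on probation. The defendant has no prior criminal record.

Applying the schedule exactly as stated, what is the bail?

$134,626

Base amounts from the schedule: embezzlement $29,500; money laundering $105,000.
Stacking rule: highest base plus 40% of each additional charge. Highest is money laundering at $105,000. Additional: $29,500 × 40% = $11,800. Combined base = $105,000 + $11,800 = $116,800.
No prior criminal record (−10%): $116,800 × 0.9 = $105,120.
Offense committed while on probation or parole (+5%): $105,120 × 1.05 = $110,376.
Defendant is a documented gang member (+$24,250 flat): $110,376 + $24,250 = $134,626.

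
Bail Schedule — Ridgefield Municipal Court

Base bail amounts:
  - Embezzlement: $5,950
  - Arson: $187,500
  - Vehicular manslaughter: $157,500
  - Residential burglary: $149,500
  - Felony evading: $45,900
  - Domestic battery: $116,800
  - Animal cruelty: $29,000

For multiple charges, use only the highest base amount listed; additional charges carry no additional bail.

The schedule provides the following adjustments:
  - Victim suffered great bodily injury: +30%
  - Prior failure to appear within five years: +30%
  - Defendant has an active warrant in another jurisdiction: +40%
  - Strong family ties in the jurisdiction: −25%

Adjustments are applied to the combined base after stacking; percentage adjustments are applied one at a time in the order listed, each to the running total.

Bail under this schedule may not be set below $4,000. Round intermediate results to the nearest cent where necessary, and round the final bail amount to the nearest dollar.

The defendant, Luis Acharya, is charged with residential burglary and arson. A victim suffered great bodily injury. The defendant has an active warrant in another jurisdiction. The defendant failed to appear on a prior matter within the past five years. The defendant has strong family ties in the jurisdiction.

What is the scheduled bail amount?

Base amounts from the schedule: residential burglary $149,500; arson $187,500.
Stacking rule: use the highest base only. Highest is arson at $187,500. Combined base = $187,500.
Victim suffered great bodily injury (+30%): $187,500 × 1.3 = $243,750.
Prior failure to appear within five years (+30%): $243,750 × 1.3 = $316,875.
Defendant has an active warrant in another jurisdiction (+40%): $316,875 × 1.4 = $443,625.
Strong family ties in the jurisdiction (−25%): $443,625 × 0.75 = $332,718.75.
$332,718.75 is at or above the $4,000 minimum.
Rounded to the nearest dollar: $332,719.

$332,719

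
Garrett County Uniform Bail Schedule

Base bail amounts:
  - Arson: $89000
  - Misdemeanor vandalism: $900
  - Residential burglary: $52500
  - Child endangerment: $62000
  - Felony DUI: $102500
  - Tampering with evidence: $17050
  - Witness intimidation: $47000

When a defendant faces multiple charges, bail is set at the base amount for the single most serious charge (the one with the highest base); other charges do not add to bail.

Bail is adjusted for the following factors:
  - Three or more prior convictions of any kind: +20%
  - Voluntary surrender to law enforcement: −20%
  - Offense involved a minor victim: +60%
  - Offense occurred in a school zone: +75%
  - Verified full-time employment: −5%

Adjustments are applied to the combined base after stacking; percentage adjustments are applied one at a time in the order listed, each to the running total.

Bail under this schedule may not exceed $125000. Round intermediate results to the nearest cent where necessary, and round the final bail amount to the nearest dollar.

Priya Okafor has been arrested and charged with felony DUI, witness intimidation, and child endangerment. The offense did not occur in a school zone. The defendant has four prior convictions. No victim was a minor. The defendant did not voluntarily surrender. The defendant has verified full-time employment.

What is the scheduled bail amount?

Base amounts from the schedule: felony DUI $102500; witness intimidation $47000; child endangerment $62000.
Stacking rule: use the highest base only. Highest is felony DUI at $102500. Combined base = $102500.
Three or more prior convictions of any kind (+20%): $102500 × 1.2 = $123000.
Verified full-time employment (−5%): $123000 × 0.95 = $116850.
$116850 is within the $125000 maximum.

$116850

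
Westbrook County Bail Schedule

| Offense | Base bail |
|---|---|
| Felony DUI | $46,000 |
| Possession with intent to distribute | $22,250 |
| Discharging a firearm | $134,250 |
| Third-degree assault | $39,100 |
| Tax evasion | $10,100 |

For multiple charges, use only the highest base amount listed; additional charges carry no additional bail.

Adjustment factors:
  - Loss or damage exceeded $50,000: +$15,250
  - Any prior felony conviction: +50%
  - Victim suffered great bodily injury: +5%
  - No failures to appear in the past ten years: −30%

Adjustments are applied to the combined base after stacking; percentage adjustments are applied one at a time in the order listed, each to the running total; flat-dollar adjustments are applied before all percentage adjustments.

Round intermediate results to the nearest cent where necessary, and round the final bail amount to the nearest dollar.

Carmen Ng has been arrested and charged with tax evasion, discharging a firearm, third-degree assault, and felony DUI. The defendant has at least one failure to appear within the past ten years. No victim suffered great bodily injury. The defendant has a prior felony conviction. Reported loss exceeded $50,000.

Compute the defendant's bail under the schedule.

Base amounts from the schedule: tax evasion $10,100; discharging a firearm $134,250; third-degree assault $39,100; felony DUI $46,000.
Stacking rule: use the highest base only. Highest is discharging a firearm at $134,250. Combined base = $134,250.
Loss or damage exceeded $50,000 (+$15,250 flat): $134,250 + $15,250 = $149,500.
Any prior felony conviction (+50%): $149,500 × 1.5 = $224,250.

$224,250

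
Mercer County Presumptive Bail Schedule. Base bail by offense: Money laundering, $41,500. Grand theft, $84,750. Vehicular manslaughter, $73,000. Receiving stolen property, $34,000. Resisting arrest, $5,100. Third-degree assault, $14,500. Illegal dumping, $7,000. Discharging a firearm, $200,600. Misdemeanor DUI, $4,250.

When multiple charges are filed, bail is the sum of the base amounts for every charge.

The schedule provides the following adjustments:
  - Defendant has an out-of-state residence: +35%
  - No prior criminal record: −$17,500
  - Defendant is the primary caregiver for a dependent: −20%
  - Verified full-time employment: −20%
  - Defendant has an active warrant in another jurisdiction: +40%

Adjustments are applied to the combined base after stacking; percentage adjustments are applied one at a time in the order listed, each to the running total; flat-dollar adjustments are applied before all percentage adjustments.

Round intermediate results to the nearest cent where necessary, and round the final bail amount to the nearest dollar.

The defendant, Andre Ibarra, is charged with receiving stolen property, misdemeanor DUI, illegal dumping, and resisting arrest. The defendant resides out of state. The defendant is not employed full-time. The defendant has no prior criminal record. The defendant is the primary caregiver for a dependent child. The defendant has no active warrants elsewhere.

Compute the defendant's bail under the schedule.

Base amounts from the schedule: receiving stolen property $34,000; misdemeanor DUI $4,250; illegal dumping $7,000; resisting arrest $5,100.
Stacking rule: sum of all bases. $34,000 + $4,250 + $7,000 + $5,100 = $50,350.
No prior criminal record (−$17,500 flat): $50,350 − $17,500 = $32,850.
Defendant has an out-of-state residence (+35%): $32,850 × 1.35 = $44,347.50.
Defendant is the primary caregiver for a dependent (−20%): $44,347.50 × 0.8 = $35,478.

$35,478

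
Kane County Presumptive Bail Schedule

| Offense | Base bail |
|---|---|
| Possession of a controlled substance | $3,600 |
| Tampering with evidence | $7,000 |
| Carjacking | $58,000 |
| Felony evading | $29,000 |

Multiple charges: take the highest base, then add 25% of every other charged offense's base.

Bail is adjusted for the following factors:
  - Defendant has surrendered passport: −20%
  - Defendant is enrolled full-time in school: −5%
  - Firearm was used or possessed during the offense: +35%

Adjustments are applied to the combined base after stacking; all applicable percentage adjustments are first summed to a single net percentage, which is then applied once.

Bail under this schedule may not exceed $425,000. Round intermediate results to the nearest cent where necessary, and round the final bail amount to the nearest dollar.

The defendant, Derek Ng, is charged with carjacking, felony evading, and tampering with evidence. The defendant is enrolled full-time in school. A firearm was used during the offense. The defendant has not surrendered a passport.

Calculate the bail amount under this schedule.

$87,100

Base amounts from the schedule: carjacking $58,000; felony evading $29,000; tampering with evidence $7,000.
Stacking rule: highest base plus 25% of each additional charge. Highest is carjacking at $58,000. Additional: $29,000 × 25% = $7,250; $7,000 × 25% = $1,750. Combined base = $58,000 + $9,000 = $67,000.
Net percentage adjustment: −5% +35% = +30%. $67,000 × 1.3 = $87,100.
$87,100 is within the $425,000 maximum.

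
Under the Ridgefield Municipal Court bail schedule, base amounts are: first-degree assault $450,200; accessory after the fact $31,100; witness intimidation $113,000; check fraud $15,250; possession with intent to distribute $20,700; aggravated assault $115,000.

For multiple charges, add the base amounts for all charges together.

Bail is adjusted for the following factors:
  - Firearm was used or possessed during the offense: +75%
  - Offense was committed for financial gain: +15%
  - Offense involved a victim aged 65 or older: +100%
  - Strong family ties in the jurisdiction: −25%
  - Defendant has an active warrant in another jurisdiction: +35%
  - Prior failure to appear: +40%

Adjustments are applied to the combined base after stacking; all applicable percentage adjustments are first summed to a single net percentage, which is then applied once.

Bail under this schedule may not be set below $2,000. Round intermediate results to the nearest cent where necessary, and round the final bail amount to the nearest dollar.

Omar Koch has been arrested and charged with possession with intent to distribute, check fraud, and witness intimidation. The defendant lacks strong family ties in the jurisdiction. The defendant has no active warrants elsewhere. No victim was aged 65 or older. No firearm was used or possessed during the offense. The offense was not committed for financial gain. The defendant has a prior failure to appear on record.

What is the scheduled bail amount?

$208,530

Base amounts from the schedule: possession with intent to distribute $20,700; check fraud $15,250; witness intimidation $113,000.
Stacking rule: sum of all bases. $20,700 + $15,250 + $113,000 = $148,950.
Prior failure to appear (+40%): $148,950 × 1.4 = $208,530.
$208,530 is at or above the $2,000 minimum.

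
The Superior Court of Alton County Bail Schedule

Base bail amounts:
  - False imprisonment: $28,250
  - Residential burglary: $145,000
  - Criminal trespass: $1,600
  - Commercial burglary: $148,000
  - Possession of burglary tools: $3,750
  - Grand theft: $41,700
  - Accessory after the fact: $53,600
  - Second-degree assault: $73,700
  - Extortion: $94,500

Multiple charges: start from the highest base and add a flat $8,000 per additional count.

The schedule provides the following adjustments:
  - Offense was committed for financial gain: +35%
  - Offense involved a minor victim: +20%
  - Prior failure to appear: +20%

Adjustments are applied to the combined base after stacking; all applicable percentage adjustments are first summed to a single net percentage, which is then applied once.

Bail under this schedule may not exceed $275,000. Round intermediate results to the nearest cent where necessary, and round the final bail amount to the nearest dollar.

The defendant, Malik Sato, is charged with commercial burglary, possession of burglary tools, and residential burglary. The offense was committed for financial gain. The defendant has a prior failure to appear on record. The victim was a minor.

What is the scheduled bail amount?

Base amounts from the schedule: commercial burglary $148,000; possession of burglary tools $3,750; residential burglary $145,000.
Stacking rule: highest base plus $8,000 per additional charge. Highest is commercial burglary at $148,000; 2 additional charges → +$16,000. Combined base = $164,000.
Net percentage adjustment: +35% +20% +20% = +75%. $164,000 × 1.75 = $287,000.
Result $287,000 exceeds the maximum of $275,000; bail is capped at $275,000.

$275,000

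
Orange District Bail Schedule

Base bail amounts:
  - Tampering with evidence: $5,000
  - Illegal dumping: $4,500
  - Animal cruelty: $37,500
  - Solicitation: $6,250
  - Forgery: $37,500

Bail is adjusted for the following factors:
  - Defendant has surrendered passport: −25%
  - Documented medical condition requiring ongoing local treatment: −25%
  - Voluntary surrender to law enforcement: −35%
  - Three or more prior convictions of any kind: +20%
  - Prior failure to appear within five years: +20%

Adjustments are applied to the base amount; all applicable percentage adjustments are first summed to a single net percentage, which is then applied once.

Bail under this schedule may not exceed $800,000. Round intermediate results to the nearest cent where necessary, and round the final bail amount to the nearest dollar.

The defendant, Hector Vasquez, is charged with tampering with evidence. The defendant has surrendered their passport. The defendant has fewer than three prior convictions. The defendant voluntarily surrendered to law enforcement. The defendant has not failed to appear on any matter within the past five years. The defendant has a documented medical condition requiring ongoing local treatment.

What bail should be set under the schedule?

Base amounts from the schedule: tampering with evidence $5,000.
Single charge. Combined base = $5,000.
Net percentage adjustment: −25% −25% −35% = −85%. $5,000 × 0.15 = $750.
$750 is within the $800,000 maximum.

$750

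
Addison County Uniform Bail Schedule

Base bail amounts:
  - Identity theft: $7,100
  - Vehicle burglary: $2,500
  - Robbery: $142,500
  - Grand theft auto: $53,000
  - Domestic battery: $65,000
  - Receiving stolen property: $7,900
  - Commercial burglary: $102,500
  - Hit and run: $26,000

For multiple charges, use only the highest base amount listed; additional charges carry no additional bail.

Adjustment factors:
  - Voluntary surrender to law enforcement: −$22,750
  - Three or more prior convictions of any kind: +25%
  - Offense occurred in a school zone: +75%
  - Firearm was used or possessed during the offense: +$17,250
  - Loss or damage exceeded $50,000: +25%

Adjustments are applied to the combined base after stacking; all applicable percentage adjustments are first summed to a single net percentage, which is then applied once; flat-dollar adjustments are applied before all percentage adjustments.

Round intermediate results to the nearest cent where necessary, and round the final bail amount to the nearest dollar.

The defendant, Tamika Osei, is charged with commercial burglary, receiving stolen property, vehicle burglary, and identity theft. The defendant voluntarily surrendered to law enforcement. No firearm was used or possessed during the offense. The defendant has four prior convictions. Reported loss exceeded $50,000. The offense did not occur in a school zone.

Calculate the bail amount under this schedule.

Base amounts from the schedule: commercial burglary $102,500; receiving stolen property $7,900; vehicle burglary $2,500; identity theft $7,100.
Stacking rule: use the highest base only. Highest is commercial burglary at $102,500. Combined base = $102,500.
Voluntary surrender to law enforcement (−$22,750 flat): $102,500 − $22,750 = $79,750.
Net percentage adjustment: +25% +25% = +50%. $79,750 × 1.5 = $119,625.

$119,625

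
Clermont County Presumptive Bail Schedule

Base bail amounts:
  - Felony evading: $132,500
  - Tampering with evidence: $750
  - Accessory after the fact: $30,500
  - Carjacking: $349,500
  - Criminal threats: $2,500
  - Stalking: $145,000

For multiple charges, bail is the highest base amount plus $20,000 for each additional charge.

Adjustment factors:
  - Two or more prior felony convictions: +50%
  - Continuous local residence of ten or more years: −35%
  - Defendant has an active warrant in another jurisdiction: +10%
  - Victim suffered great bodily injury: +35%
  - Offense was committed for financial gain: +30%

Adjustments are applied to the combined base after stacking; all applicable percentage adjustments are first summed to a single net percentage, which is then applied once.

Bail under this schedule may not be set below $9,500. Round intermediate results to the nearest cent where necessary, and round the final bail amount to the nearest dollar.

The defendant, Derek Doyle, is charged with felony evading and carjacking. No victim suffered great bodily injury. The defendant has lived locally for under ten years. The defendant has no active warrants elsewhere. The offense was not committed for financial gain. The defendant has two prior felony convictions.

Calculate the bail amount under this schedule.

Base amounts from the schedule: felony evading $132,500; carjacking $349,500.
Stacking rule: highest base plus $20,000 per additional charge. Highest is carjacking at $349,500; 1 additional charge → +$20,000. Combined base = $369,500.
Two or more prior felony convictions (+50%): $369,500 × 1.5 = $554,250.
$554,250 is at or above the $9,500 minimum.

$554,250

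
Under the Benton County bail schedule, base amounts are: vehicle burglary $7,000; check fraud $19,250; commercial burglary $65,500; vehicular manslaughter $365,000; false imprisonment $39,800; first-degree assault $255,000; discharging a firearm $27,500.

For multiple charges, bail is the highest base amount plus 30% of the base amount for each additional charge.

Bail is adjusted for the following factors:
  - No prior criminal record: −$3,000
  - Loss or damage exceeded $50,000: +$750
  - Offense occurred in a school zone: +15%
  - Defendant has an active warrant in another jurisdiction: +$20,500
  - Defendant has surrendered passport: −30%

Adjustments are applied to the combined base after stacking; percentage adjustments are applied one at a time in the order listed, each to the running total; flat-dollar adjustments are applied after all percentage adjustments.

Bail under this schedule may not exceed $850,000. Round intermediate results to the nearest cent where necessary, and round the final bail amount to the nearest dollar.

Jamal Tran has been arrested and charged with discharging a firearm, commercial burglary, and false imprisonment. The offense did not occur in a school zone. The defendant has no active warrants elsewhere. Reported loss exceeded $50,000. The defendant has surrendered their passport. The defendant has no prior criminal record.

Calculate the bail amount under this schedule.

Base amounts from the schedule: discharging a firearm $27,500; commercial burglary $65,500; false imprisonment $39,800.
Stacking rule: highest base plus 30% of each additional charge. Highest is commercial burglary at $65,500. Additional: $27,500 × 30% = $8,250; $39,800 × 30% = $11,940. Combined base = $65,500 + $20,190 = $85,690.
Defendant has surrendered passport (−30%): $85,690 × 0.7 = $59,983.
No prior criminal record (−$3,000 flat): $59,983 − $3,000 = $56,983.
Loss or damage exceeded $50,000 (+$750 flat): $56,983 + $750 = $57,733.
$57,733 is within the $850,000 maximum.

$57,733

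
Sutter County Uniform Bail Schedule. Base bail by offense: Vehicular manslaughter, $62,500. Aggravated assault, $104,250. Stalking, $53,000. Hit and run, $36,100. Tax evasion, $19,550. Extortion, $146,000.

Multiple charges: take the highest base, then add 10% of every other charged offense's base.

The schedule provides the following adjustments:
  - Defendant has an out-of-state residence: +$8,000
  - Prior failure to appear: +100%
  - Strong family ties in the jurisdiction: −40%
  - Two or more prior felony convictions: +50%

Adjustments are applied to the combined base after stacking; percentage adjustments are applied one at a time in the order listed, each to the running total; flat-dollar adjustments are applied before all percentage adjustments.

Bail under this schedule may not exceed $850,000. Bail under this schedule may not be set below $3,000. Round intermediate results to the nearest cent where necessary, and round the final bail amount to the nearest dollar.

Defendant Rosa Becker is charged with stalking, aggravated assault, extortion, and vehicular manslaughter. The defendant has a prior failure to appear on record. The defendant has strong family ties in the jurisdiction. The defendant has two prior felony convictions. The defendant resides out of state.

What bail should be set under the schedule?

$316,755

Base amounts from the schedule: stalking $53,000; aggravated assault $104,250; extortion $146,000; vehicular manslaughter $62,500.
Stacking rule: highest base plus 10% of each additional charge. Highest is extortion at $146,000. Additional: $53,000 × 10% = $5,300; $104,250 × 10% = $10,425; $62,500 × 10% = $6,250. Combined base = $146,000 + $21,975 = $167,975.
Defendant has an out-of-state residence (+$8,000 flat): $167,975 + $8,000 = $175,975.
Prior failure to appear (+100%): $175,975 × 2 = $351,950.
Strong family ties in the jurisdiction (−40%): $351,950 × 0.6 = $211,170.
Two or more prior felony convictions (+50%): $211,170 × 1.5 = $316,755.
$316,755 is within the $850,000 maximum.
$316,755 is at or above the $3,000 minimum.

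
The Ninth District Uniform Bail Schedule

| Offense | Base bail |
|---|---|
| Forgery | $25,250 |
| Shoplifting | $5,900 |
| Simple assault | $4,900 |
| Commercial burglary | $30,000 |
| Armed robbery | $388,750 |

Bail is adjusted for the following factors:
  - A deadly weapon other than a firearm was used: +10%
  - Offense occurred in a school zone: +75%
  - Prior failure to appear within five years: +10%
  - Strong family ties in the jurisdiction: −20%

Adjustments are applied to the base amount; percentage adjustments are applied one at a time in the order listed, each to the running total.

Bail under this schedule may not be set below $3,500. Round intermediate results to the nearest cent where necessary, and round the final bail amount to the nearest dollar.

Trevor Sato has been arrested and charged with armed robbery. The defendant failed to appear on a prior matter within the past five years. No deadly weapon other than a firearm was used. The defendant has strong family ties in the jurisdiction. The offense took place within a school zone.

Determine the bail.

Base amounts from the schedule: armed robbery $388,750.
Single charge. Combined base = $388,750.
Offense occurred in a school zone (+75%): $388,750 × 1.75 = $680,312.50.
Prior failure to appear within five years (+10%): $680,312.50 × 1.1 = $748,343.75.
Strong family ties in the jurisdiction (−20%): $748,343.75 × 0.8 = $598,675.
$598,675 is at or above the $3,500 minimum.

$598,675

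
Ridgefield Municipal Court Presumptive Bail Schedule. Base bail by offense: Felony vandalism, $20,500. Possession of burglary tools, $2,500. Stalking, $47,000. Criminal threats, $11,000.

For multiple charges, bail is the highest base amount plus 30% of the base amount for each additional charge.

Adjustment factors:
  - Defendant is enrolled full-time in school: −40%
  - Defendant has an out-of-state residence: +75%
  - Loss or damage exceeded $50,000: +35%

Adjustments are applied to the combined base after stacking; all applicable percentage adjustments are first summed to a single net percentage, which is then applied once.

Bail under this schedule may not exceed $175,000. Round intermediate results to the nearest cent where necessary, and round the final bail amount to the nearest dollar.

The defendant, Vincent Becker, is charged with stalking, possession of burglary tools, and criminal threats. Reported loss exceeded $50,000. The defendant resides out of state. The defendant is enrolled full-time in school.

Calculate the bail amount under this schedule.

Base amounts from the schedule: stalking $47,000; possession of burglary tools $2,500; criminal threats $11,000.
Stacking rule: highest base plus 30% of each additional charge. Highest is stalking at $47,000. Additional: $2,500 × 30% = $750; $11,000 × 30% = $3,300. Combined base = $47,000 + $4,050 = $51,050.
Net percentage adjustment: −40% +75% +35% = +70%. $51,050 × 1.7 = $86,785.
$86,785 is within the $175,000 maximum.

$86,785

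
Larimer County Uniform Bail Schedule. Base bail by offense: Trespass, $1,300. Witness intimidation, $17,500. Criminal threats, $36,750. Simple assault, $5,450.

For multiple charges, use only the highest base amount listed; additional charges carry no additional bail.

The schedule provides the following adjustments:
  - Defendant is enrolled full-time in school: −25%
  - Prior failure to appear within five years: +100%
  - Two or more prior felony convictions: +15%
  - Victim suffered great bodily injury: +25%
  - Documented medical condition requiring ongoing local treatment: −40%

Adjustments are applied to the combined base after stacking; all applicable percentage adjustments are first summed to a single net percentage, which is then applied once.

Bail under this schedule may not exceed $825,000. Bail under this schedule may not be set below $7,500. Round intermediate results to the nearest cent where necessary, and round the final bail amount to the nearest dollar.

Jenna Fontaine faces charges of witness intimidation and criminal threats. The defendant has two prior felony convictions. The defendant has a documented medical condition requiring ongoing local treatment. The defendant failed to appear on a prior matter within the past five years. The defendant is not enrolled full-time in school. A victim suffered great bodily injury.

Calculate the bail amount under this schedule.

Base amounts from the schedule: witness intimidation $17,500; criminal threats $36,750.
Stacking rule: use the highest base only. Highest is criminal threats at $36,750. Combined base = $36,750.
Net percentage adjustment: +100% +15% +25% −40% = +100%. $36,750 × 2 = $73,500.
$73,500 is within the $825,000 maximum.
$73,500 is at or above the $7,500 minimum.

$73,500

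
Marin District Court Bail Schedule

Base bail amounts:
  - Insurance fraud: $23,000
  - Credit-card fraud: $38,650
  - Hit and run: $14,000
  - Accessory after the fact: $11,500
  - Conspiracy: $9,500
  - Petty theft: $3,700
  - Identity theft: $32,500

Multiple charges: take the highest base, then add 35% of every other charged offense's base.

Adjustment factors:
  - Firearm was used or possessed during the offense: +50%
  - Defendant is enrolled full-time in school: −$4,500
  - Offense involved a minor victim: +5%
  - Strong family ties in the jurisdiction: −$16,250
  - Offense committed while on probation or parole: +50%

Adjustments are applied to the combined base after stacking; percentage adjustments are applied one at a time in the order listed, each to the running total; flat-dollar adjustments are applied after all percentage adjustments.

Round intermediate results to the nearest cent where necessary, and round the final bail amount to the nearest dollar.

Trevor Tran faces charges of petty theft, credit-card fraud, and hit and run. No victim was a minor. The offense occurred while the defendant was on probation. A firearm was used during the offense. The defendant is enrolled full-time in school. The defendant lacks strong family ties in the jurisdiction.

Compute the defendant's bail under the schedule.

$96,401

Base amounts from the schedule: petty theft $3,700; credit-card fraud $38,650; hit and run $14,000.
Stacking rule: highest base plus 35% of each additional charge. Highest is credit-card fraud at $38,650. Additional: $3,700 × 35% = $1,295; $14,000 × 35% = $4,900. Combined base = $38,650 + $6,195 = $44,845.
Firearm was used or possessed during the offense (+50%): $44,845 × 1.5 = $67,267.50.
Offense committed while on probation or parole (+50%): $67,267.50 × 1.5 = $100,901.25.
Defendant is enrolled full-time in school (−$4,500 flat): $100,901.25 − $4,500 = $96,401.25.
Rounded to the nearest dollar: $96,401.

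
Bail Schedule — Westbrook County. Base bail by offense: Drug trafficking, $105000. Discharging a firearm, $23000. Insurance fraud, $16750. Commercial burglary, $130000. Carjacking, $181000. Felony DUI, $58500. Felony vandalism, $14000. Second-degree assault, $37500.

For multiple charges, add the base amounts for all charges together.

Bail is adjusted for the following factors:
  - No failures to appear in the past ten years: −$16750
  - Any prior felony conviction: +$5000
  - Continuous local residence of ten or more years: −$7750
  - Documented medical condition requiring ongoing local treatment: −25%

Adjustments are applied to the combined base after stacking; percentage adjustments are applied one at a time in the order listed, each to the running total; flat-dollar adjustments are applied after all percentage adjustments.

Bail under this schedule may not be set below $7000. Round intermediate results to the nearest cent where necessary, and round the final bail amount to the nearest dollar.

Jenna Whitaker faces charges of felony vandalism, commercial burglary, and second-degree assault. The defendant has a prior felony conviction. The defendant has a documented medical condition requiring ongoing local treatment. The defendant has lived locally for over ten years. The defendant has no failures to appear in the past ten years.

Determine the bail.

Base amounts from the schedule: felony vandalism $14000; commercial burglary $130000; second-degree assault $37500.
Stacking rule: sum of all bases. $14000 + $130000 + $37500 = $181500.
Documented medical condition requiring ongoing local treatment (−25%): $181500 × 0.75 = $136125.
No failures to appear in the past ten years (−$16750 flat): $136125 − $16750 = $119375.
Any prior felony conviction (+$5000 flat): $119375 + $5000 = $124375.
Continuous local residence of ten or more years (−$7750 flat): $124375 − $7750 = $116625.
$116625 is at or above the $7000 minimum.

$116625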